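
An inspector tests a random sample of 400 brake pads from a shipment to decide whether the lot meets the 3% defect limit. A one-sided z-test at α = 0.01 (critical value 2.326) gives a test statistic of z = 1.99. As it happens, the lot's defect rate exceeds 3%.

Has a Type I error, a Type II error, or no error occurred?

The conventional null hypothesis is that the lot's defect rate is 3% (within specification).
Since z = 1.99 ≤ z* = 2.326, H₀ is not rejected.
H₀ is false (actually the lot's defect rate exceeds 3%).
Failing to reject a false H₀ is a Type II error.

Type II error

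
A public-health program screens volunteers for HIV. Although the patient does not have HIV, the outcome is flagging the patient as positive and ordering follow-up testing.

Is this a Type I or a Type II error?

The null hypothesis here is that the patient does not have HIV.
'Flagging the patient as positive and ordering follow-up testing' corresponds to rejecting H₀.
H₀ was rejected but H₀ is true — a Type I error (false positive).

Type I error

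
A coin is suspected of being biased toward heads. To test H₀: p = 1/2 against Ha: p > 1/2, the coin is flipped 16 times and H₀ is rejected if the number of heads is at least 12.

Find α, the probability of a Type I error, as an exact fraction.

The Type I error probability is α = P(K ≥ 12) computed under H₀, where K ~ Binomial(16, 1/2).
P(K ≥ 12) = [C(16,12) + C(16,13) + C(16,14) + C(16,15) + C(16,16)] / 2^16 = (1820 + 560 + 120 + 16 + 1) / 65536 = 2517/65536.

2517/65536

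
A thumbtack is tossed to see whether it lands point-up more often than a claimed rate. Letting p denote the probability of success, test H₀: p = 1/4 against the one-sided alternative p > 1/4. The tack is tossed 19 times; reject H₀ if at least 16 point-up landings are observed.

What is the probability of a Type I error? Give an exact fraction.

1735/17179869184

α = P(reject H₀ | H₀ true) = P(Y ≥ 16 | p = 1/4), with Y ~ Binomial(19, 1/4).
P(Y ≥ 16) = Σ_{j=16}^{19} C(19,j)·(1/4)^j·(3/4)^{19-j} = 1735/17179869184.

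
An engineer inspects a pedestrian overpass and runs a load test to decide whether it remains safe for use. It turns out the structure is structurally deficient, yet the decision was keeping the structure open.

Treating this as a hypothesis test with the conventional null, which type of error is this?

Type II error

The null hypothesis here is that the structure meets the required load capacity (safe).
'Keeping the structure open' corresponds to failing to reject H₀.
H₀ was not rejected but H₀ is false — a Type II error (false negative).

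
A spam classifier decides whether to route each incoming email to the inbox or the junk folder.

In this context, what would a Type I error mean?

With the conventional null hypothesis that the message is legitimate (not spam):
A Type I error is rejecting H₀ when H₀ is true.
Here that means sending the message to the spam folder when actually the message is legitimate (not spam).

A Type I error would mean concluding that the message is spam when in fact the message is legitimate (not spam).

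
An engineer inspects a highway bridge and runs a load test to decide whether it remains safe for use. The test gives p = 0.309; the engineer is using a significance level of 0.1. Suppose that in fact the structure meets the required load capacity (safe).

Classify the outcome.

No error (correct decision).

The conventional null hypothesis is that the structure meets the required load capacity (safe).
Since p = 0.309 ≥ α = 0.1, H₀ is not rejected.
H₀ is true (actually the structure meets the required load capacity (safe)).
The decision matches the true state — no error.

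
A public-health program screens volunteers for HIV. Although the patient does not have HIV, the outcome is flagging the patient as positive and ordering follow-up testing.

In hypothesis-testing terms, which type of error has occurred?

Type I error

The null hypothesis here is that the patient does not have HIV.
'Flagging the patient as positive and ordering follow-up testing' corresponds to rejecting H₀.
H₀ was rejected but H₀ is true — a Type I error (false positive).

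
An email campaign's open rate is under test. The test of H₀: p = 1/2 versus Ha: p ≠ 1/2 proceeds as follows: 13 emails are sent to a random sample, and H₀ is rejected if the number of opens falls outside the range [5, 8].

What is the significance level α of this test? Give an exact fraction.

1093/4096

Under H₀, S ~ Binomial(13, 1/2); α is the probability of landing in either tail, P(S ≤ 4) + P(S ≥ 9).
The two tails are symmetric, so α = 2·(1 + 13 + 78 + 286 + 715)/2^13 = 2186/8192 = 1093/4096.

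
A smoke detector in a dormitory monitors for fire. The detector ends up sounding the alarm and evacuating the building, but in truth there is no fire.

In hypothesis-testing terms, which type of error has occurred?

The null hypothesis here is that there is no fire.
'Sounding the alarm and evacuating the building' corresponds to rejecting H₀.
H₀ was rejected but H₀ is true — a Type I error (false positive).

Type I error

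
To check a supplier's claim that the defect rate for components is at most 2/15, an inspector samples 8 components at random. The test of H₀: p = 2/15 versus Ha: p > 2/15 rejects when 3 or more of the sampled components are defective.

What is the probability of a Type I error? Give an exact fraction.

Under H₀, K ~ Binomial(8, 2/15); the Type I error rate is P(K ≥ 3).
Computing the lower-tail complement: 1 − 786769867/854296875 = 67527008/854296875.

67527008/854296875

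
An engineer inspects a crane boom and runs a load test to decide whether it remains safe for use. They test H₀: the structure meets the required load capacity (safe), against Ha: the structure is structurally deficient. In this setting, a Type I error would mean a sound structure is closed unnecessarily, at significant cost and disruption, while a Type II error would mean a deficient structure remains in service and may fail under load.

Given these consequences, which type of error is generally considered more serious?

Type II error

The Type II consequence (a deficient structure remains in service and may fail under load) is more severe than the Type I consequence (a sound structure is closed unnecessarily, at significant cost and disruption).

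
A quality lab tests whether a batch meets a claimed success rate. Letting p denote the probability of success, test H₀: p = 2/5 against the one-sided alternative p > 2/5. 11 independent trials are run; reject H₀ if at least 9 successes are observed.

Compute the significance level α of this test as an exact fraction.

57856/9765625

Under H₀, Y ~ Binomial(11, 2/5), and α = P(Y ≥ 9).
Adding the binomial terms for j = 9 through 11 with p = 2/5 yields 57856/9765625.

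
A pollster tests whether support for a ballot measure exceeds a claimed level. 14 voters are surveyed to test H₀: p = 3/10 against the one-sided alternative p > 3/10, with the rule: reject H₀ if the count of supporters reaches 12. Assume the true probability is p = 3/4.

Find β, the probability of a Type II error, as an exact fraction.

96485417/134217728

A Type II error is failing to reject when Ha holds: with p = 3/4, β = P(S ≤ 11).
Summing C(14,j)·(3/4)^j·(1/4)^{14-j} for j = 0..11 gives 96485417/134217728.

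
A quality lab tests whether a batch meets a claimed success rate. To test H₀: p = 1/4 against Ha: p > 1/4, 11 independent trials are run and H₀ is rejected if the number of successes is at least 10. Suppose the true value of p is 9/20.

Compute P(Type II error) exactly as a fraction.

A Type II error is failing to reject when Ha holds: with p = 9/20, β = P(S ≤ 9).
Summing C(11,j)·(9/20)^j·(11/20)^{11-j} for j = 0..9 gives 20434671802787/20480000000000.

20434671802787/20480000000000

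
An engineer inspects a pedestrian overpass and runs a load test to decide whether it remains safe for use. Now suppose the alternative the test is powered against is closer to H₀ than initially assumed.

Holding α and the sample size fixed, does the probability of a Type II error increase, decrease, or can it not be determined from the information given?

A smaller departure from H₀ means the test statistic under Ha is distributed closer to where it would be under H₀; rejection becomes less likely.

It increases.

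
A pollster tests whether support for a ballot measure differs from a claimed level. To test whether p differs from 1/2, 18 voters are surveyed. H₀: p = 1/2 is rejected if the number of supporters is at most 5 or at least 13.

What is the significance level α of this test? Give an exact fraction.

1577/16384

Under H₀, X ~ Binomial(18, 1/2); α is the probability of landing in either tail, P(X ≤ 5) + P(X ≥ 13).
The two tails are symmetric, so α = 2·(1 + 18 + 153 + 816 + 3060 + 8568)/2^18 = 25232/262144 = 1577/16384.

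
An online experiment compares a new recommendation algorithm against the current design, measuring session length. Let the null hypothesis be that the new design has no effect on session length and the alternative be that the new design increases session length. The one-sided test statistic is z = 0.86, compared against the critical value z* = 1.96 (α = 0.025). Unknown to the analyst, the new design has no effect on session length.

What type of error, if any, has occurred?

Since z = 0.86 ≤ z* = 1.96, H₀ is not rejected.
H₀ is true (actually the new design has no effect on session length).
The decision matches the true state — no error.

No error (correct decision).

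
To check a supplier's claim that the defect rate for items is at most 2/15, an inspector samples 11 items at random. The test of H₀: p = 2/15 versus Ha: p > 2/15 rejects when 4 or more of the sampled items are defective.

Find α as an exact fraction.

27663615392/576650390625

Under H₀, K ~ Binomial(11, 2/15); the Type I error rate is P(K ≥ 4).
Via the complement, α = 1 − Σ_{j=0}^{3} C(11,j)(2/15)^j(13/15)^{11-j} = 27663615392/576650390625.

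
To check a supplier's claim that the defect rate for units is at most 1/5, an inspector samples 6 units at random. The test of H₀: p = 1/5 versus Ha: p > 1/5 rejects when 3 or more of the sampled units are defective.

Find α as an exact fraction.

309/3125

The significance level is the probability, assuming p = 1/5, of seeing 3 or more defectives in 6 draws.
Computing the lower-tail complement: 1 − 2816/3125 = 309/3125.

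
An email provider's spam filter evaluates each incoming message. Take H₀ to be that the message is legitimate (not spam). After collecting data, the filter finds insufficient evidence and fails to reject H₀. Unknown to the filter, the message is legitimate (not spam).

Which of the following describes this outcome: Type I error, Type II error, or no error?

No error — this is a correct decision.

The test retained a true H₀ — the decision matches the true state.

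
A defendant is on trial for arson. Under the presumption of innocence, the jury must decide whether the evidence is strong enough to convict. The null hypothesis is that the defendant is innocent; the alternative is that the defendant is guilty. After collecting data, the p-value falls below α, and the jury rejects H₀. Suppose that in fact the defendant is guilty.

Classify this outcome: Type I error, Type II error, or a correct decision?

No error (correct decision).

The test rejected a false H₀ — the decision matches the true state.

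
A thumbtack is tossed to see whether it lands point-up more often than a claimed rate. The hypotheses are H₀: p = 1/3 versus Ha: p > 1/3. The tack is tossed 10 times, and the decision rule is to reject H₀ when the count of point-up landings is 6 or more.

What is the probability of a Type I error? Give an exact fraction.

The Type I error probability is α = P(Y ≥ 6) computed under H₀, where Y ~ Binomial(10, 1/3).
P(Y ≥ 6) = Σ_{j=6}^{10} C(10,j)·(1/3)^j·(2/3)^{10-j} = 1507/19683.

1507/19683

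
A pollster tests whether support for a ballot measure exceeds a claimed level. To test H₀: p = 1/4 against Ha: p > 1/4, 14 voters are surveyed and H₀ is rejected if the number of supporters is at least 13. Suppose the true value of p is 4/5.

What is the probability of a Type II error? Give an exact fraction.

A Type II error is failing to reject when Ha holds: with p = 4/5, β = P(S ≤ 12).
Equivalently, β = 1 − P(S ≥ 13) = 4895556073/6103515625.

4895556073/6103515625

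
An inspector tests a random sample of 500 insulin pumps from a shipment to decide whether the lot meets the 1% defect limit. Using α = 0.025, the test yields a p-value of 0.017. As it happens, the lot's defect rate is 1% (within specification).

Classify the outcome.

Type I error

The conventional null hypothesis is that the lot's defect rate is 1% (within specification).
Since p = 0.017 < α = 0.025, H₀ is rejected.
H₀ is true (actually the lot's defect rate is 1% (within specification)).
Rejecting a true H₀ is a Type I error.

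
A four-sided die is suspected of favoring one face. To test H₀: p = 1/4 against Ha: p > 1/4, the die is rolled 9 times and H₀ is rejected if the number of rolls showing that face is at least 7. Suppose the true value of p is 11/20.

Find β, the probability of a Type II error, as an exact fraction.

54431799039/64000000000

A Type II error is failing to reject when Ha holds: with p = 11/20, β = P(Y ≤ 6).
Equivalently, β = 1 − P(Y ≥ 7) = 54431799039/64000000000.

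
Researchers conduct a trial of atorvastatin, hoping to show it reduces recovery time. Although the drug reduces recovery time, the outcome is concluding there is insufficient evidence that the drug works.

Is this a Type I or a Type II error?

The null hypothesis here is that the drug has no effect on recovery time.
'Concluding there is insufficient evidence that the drug works' corresponds to failing to reject H₀.
H₀ was not rejected but H₀ is false — a Type II error (false negative).

Type II error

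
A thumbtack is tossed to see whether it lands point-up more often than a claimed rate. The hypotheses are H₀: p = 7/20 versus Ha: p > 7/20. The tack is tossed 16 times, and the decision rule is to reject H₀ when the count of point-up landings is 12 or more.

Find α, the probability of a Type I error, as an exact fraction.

The Type I error probability is α = P(S ≥ 12) computed under H₀, where S ~ Binomial(16, 7/20).
Adding the binomial terms for j = 12 through 16 with p = 7/20 yields 34138552149875229/26214400000000000000.

34138552149875229/26214400000000000000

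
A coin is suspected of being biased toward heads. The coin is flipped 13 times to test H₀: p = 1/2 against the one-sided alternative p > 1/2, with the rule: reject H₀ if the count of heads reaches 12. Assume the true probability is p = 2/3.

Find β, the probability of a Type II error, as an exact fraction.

510961/531441

Under the alternative p = 2/3, X ~ Binomial(13, 2/3); β is the probability the test does not reject, P(X < 12).
Summing C(13,j)·(2/3)^j·(1/3)^{13-j} for j = 0..11 gives 510961/531441.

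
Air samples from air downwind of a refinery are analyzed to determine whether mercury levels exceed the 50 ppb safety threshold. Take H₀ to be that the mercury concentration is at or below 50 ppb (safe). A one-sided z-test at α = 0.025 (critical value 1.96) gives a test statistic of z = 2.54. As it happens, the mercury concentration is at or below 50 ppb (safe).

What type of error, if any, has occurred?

Type I error

Since z = 2.54 > z* = 1.96, H₀ is rejected.
H₀ is true (actually the mercury concentration is at or below 50 ppb (safe)).
Rejecting a true H₀ is a Type I error.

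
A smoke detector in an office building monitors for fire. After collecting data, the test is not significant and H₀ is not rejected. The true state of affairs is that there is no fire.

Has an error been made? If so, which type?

No error (correct decision).

The conventional null hypothesis here is that there is no fire.
The test retained a true H₀ — the decision matches the true state.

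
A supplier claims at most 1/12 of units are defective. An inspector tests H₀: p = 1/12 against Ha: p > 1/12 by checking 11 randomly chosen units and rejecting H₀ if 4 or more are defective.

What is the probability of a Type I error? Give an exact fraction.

Under H₀, Y ~ Binomial(11, 1/12); the Type I error rate is P(Y ≥ 4).
Via the complement, α = 1 − Σ_{j=0}^{3} C(11,j)(1/12)^j(11/12)^{11-j} = 305362129/30958682112.

305362129/30958682112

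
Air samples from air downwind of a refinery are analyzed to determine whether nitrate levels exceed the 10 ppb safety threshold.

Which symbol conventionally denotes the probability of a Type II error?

P(Type II error) = P(fail to reject H₀ | H₀ false) = β.

β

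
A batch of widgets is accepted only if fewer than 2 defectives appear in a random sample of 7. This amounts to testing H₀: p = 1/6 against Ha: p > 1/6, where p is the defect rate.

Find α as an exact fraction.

Under H₀, Y ~ Binomial(7, 1/6); the Type I error rate is P(Y ≥ 2).
Via the complement, α = 1 − Σ_{j=0}^{1} C(7,j)(1/6)^j(5/6)^{7-j} = 7703/23328.

7703/23328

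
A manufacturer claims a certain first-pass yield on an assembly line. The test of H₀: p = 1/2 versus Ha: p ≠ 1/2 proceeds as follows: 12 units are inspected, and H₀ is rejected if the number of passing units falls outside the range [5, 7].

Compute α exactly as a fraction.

397/1024

The significance level is the null-hypothesis probability of the rejection region {≤4} ∪ {≥8}.
The two tails are symmetric, so α = 2·(1 + 12 + 66 + 220 + 495)/2^12 = 1588/4096 = 397/1024.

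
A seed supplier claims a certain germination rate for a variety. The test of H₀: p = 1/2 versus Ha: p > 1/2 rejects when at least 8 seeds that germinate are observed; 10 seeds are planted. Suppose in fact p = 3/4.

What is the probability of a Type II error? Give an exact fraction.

124363/262144

A Type II error is failing to reject when Ha holds: with p = 3/4, β = P(K ≤ 7).
Summing C(10,j)·(3/4)^j·(1/4)^{10-j} for j = 0..7 gives 124363/262144.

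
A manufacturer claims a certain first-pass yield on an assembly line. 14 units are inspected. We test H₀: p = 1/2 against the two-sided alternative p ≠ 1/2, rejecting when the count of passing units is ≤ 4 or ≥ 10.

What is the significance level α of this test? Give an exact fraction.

α = P(X ≤ 4 or X ≥ 10 | p = 1/2), X ~ Binomial(14, 1/2).
By symmetry, α = 2·P(X ≤ 4) = 2·(1 + 14 + 91 + 364 + 1001)/16384 = 2942/16384 = 1471/8192.

1471/8192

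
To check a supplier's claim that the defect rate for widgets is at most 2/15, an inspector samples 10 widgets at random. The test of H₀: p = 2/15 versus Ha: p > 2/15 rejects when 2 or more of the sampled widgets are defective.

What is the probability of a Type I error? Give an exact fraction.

75567303772/192216796875

The significance level is the probability, assuming p = 2/15, of seeing 2 or more defectives in 10 draws.
Via the complement, α = 1 − Σ_{j=0}^{1} C(10,j)(2/15)^j(13/15)^{10-j} = 75567303772/192216796875.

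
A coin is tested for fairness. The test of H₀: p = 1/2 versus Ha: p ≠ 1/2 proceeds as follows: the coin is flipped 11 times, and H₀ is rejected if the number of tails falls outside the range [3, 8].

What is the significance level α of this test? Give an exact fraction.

The significance level is the null-hypothesis probability of the rejection region {≤2} ∪ {≥9}.
Each tail has probability (1 + 11 + 55)/2048; doubling gives α = 134/2048 = 67/1024.

67/1024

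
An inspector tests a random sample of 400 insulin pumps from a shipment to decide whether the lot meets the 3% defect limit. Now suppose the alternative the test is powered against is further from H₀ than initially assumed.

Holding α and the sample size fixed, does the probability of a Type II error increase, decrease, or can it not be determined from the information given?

It decreases.

The further the true parameter sits from the null value, the more of the Ha sampling distribution falls in the rejection region.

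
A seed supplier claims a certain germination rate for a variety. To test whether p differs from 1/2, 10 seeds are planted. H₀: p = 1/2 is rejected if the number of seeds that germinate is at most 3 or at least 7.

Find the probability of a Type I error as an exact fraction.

11/32

Under H₀, K ~ Binomial(10, 1/2); α is the probability of landing in either tail, P(K ≤ 3) + P(K ≥ 7).
By symmetry, α = 2·P(K ≤ 3) = 2·(1 + 10 + 45 + 120)/1024 = 352/1024 = 11/32.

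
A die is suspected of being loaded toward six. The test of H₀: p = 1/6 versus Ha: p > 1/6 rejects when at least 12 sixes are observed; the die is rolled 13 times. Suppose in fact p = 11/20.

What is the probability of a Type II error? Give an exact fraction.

β = P(fail to reject H₀ | Ha true) = P(K ≤ 11 | p = 11/20), K ~ Binomial(13, 11/20).
Equivalently, β = 1 − P(K ≥ 12) = 636861571623279/640000000000000.

636861571623279/640000000000000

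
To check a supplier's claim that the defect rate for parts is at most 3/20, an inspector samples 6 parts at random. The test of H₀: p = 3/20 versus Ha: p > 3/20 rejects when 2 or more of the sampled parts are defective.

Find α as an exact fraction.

The significance level is the probability, assuming p = 3/20, of seeing 2 or more defectives in 6 draws.
α = 1 − P(K ≤ 1) = 1 − 9938999/12800000 = 2861001/12800000.

2861001/12800000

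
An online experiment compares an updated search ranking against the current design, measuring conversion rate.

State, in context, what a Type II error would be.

With the conventional null hypothesis that the new design has no effect on conversion rate:
A Type II error is failing to reject H₀ when H₀ is false.
Here that means keeping the current design when actually the new design increases conversion rate.

A Type II error would mean concluding that the new design has no effect on conversion rate (or at least failing to establish that the new design increases conversion rate) when in fact the new design increases conversion rate.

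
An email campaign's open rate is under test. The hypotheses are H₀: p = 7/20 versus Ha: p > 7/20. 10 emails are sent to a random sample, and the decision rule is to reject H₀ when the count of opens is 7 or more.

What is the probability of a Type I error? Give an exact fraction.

The Type I error probability is α = P(X ≥ 7) computed under H₀, where X ~ Binomial(10, 7/20).
Adding the binomial terms for j = 7 through 10 with p = 7/20 yields 66622158071/2560000000000.

66622158071/2560000000000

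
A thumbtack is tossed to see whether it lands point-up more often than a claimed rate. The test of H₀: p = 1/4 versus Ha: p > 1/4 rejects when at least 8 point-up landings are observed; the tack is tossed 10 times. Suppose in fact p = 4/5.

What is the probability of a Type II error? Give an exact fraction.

3146489/9765625

β = P(fail to reject H₀ | Ha true) = P(Y ≤ 7 | p = 4/5), Y ~ Binomial(10, 4/5).
Adding the binomial probabilities P(Y=0)+…+P(Y=7) at p = 4/5 gives 3146489/9765625.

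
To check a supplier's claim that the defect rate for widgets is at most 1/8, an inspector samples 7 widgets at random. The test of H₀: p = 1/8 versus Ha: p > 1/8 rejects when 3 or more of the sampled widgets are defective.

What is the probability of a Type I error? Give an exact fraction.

Under H₀, S ~ Binomial(7, 1/8); the Type I error rate is P(S ≥ 3).
Computing the lower-tail complement: 1 − 2000033/2097152 = 97119/2097152.

97119/2097152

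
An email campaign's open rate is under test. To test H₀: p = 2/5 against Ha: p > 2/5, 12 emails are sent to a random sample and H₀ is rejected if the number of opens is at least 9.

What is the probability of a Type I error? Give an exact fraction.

745472/48828125

Under H₀, X ~ Binomial(12, 2/5), and α = P(X ≥ 9).
P(X ≥ 9) = Σ_{j=9}^{12} C(12,j)·(2/5)^j·(3/5)^{12-j} = 745472/48828125.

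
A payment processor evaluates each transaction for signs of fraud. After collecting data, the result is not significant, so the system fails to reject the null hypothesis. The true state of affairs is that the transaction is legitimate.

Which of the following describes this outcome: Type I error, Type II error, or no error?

No error — this is a correct decision.

The conventional null hypothesis here is that the transaction is legitimate.
The test retained a true H₀ — the decision matches the true state.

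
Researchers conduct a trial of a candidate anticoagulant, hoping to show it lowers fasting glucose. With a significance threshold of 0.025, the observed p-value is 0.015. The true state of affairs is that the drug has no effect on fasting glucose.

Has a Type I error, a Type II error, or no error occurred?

The conventional null hypothesis is that the drug has no effect on fasting glucose.
Since p = 0.015 < α = 0.025, H₀ is rejected.
H₀ is true (actually the drug has no effect on fasting glucose).
Rejecting a true H₀ is a Type I error.

Type I error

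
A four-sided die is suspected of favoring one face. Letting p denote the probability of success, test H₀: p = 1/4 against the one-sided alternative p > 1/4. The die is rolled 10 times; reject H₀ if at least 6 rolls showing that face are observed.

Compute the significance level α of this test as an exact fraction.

α = P(reject H₀ | H₀ true) = P(X ≥ 6 | p = 1/4), with X ~ Binomial(10, 1/4).
Adding the binomial terms for j = 6 through 10 with p = 1/4 yields 10343/524288.

10343/524288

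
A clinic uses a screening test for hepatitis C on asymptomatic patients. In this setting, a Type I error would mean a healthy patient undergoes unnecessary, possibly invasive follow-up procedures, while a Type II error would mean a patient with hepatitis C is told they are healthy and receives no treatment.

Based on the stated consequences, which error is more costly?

Type II error

The Type II consequence (a patient with hepatitis C is told they are healthy and receives no treatment) is more severe than the Type I consequence (a healthy patient undergoes unnecessary, possibly invasive follow-up procedures).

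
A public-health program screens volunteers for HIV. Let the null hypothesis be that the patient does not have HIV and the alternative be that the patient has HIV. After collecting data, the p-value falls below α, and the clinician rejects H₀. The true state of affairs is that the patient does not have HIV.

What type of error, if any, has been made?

Type I error

H₀ was rejected, but H₀ is actually true.
Rejecting a true null hypothesis is a Type I error (false positive).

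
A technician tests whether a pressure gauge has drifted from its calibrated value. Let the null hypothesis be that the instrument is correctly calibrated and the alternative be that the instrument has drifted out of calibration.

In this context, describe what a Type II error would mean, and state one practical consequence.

A Type II error would mean concluding that the instrument is correctly calibrated (or at least failing to establish that the instrument has drifted out of calibration) when in fact the instrument has drifted out of calibration. Consequence: an out-of-calibration instrument continues producing bad measurements.

A Type II error is failing to reject H₀ when H₀ is false.
Here that means leaving the instrument in service when actually the instrument has drifted out of calibration.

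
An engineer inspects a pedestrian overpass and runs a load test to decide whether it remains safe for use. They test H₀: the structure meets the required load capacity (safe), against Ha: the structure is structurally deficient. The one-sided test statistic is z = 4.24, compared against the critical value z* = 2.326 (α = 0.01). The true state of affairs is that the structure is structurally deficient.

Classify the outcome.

No error — this is a correct decision.

Since z = 4.24 > z* = 2.326, H₀ is rejected.
H₀ is false (actually the structure is structurally deficient).
The decision matches the true state — no error.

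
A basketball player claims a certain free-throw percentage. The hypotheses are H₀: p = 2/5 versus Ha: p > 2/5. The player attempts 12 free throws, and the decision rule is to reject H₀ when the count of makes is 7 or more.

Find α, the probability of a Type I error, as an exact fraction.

38626048/244140625

α = P(reject H₀ | H₀ true) = P(K ≥ 7 | p = 2/5), with K ~ Binomial(12, 2/5).
P(K ≥ 7) = Σ_{j=7}^{12} C(12,j)·(2/5)^j·(3/5)^{12-j} = 38626048/244140625.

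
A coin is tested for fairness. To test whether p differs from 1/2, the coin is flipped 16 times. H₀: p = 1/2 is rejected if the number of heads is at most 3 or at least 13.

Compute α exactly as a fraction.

Under H₀, X ~ Binomial(16, 1/2); α is the probability of landing in either tail, P(X ≤ 3) + P(X ≥ 13).
Each tail has probability (1 + 16 + 120 + 560)/65536; doubling gives α = 1394/65536 = 697/32768.

697/32768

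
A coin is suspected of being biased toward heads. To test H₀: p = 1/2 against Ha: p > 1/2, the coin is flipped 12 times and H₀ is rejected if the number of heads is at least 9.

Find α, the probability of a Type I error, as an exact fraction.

The Type I error probability is α = P(Y ≥ 9) computed under H₀, where Y ~ Binomial(12, 1/2).
That's C(12,9) + C(12,10) + C(12,11) + C(12,12) over 2^12, i.e. (220 + 66 + 12 + 1)/4096 = 299/4096.

299/4096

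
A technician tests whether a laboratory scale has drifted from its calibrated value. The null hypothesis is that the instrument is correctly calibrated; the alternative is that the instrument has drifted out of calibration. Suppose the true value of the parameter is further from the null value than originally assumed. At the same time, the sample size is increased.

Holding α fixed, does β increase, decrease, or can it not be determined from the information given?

The further the true parameter sits from the null value, the more of the Ha sampling distribution falls in the rejection region. More data shrinks sampling variability; the test statistic under Ha concentrates further from the null value, making rejection more likely. Both changes push β in the same direction.

It decreases.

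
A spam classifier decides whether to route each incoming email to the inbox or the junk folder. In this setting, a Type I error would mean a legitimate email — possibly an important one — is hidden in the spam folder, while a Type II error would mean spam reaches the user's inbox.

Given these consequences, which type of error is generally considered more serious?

Type I error

The Type I consequence (a legitimate email — possibly an important one — is hidden in the spam folder) is more severe than the Type II consequence (spam reaches the user's inbox).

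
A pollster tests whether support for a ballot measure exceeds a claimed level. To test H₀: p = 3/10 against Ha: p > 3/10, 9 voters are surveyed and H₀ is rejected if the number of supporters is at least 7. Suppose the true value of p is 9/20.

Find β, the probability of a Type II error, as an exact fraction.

β = P(fail to reject H₀ | Ha true) = P(Y ≤ 6 | p = 9/20), Y ~ Binomial(9, 9/20).
Adding the binomial probabilities P(Y=0)+…+P(Y=6) at p = 9/20 gives 30407271323/32000000000.

30407271323/32000000000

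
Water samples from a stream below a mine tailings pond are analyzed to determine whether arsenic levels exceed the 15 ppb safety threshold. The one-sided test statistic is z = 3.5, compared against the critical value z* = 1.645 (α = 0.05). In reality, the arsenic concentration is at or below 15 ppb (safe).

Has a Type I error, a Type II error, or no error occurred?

Type I error

The conventional null hypothesis is that the arsenic concentration is at or below 15 ppb (safe).
Since z = 3.5 > z* = 1.645, H₀ is rejected.
H₀ is true (actually the arsenic concentration is at or below 15 ppb (safe)).
Rejecting a true H₀ is a Type I error.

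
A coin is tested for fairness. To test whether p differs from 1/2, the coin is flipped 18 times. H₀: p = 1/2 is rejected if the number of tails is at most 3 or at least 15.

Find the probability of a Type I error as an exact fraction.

247/32768

Under H₀, X ~ Binomial(18, 1/2); α is the probability of landing in either tail, P(X ≤ 3) + P(X ≥ 15).
By symmetry, α = 2·P(X ≤ 3) = 2·(1 + 18 + 153 + 816)/262144 = 1976/262144 = 247/32768.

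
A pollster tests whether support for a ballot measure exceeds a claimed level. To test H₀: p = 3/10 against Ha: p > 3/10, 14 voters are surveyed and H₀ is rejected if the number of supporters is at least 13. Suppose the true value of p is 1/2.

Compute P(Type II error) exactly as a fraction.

β = P(fail to reject H₀ | Ha true) = P(Y ≤ 12 | p = 1/2), Y ~ Binomial(14, 1/2).
Adding the binomial probabilities P(Y=0)+…+P(Y=12) at p = 1/2 gives 16369/16384.

16369/16384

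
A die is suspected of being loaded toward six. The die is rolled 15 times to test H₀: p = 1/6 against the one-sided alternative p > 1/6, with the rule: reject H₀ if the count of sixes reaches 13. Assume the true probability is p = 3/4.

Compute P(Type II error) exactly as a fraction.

A Type II error is failing to reject when Ha holds: with p = 3/4, β = P(K ≤ 12).
Summing C(15,j)·(3/4)^j·(1/4)^{15-j} for j = 0..12 gives 820244467/1073741824.

820244467/1073741824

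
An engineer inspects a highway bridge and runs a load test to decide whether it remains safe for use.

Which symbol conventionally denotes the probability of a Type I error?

α

P(Type I error) = P(reject H₀ | H₀ true) = α, the significance level.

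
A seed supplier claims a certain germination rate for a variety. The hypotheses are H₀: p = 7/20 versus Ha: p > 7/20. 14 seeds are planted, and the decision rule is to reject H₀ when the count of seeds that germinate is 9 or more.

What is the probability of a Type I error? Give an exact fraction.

Under H₀, X ~ Binomial(14, 7/20), and α = P(X ≥ 9).
P(X ≥ 9) = Σ_{j=9}^{14} C(14,j)·(7/20)^j·(13/20)^{14-j} = 39884294187407537/1638400000000000000.

39884294187407537/1638400000000000000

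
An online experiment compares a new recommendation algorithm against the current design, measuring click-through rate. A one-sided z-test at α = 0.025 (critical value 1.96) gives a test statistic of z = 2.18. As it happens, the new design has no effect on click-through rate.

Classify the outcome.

Type I error

The conventional null hypothesis is that the new design has no effect on click-through rate.
Since z = 2.18 > z* = 1.96, H₀ is rejected.
H₀ is true (actually the new design has no effect on click-through rate).
Rejecting a true H₀ is a Type I error.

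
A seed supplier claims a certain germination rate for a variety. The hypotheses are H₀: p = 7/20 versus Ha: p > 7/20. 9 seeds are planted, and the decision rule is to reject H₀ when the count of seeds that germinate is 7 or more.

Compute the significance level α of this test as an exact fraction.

715658867/64000000000

The Type I error probability is α = P(X ≥ 7) computed under H₀, where X ~ Binomial(9, 7/20).
P(X ≥ 7) = Σ_{j=7}^{9} C(9,j)·(7/20)^j·(13/20)^{9-j} = 715658867/64000000000.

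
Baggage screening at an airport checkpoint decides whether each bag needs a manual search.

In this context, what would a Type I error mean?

With the conventional null hypothesis that the bag contains no prohibited items:
A Type I error is rejecting H₀ when H₀ is true.
Here that means flagging the bag for a manual search when actually the bag contains no prohibited items.

A Type I error would mean concluding that the bag contains a prohibited item when in fact the bag contains no prohibited items.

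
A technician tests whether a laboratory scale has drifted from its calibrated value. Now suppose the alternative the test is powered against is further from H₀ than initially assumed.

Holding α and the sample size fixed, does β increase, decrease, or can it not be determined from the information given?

It decreases.

A larger true effect moves the Ha sampling distribution further from the H₀ critical value, making rejection more likely when Ha is true.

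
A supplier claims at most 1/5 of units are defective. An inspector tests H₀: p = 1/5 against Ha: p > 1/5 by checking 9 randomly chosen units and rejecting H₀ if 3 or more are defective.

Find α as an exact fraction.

Under H₀, K ~ Binomial(9, 1/5); the Type I error rate is P(K ≥ 3).
Via the complement, α = 1 − Σ_{j=0}^{2} C(9,j)(1/5)^j(4/5)^{9-j} = 511333/1953125.

511333/1953125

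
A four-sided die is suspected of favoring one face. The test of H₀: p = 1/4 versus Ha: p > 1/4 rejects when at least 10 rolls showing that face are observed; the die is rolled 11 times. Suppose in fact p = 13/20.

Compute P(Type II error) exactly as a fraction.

Under the alternative p = 13/20, Y ~ Binomial(11, 13/20); β is the probability the test does not reject, P(Y < 10).
Adding the binomial probabilities P(Y=0)+…+P(Y=9) at p = 13/20 gives 19239273573359/20480000000000.

19239273573359/20480000000000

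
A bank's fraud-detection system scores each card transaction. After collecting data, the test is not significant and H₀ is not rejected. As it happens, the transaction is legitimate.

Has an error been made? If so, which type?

Neither — the decision is correct.

The conventional null hypothesis here is that the transaction is legitimate.
The test retained a true H₀ — the decision matches the true state.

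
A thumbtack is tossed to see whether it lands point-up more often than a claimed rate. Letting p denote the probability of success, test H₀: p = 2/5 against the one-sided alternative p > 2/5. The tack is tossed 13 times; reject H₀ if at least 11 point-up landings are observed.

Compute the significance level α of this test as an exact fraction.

1605632/1220703125

The Type I error probability is α = P(K ≥ 11) computed under H₀, where K ~ Binomial(13, 2/5).
P(K ≥ 11) = Σ_{j=11}^{13} C(13,j)·(2/5)^j·(3/5)^{13-j} = 1605632/1220703125.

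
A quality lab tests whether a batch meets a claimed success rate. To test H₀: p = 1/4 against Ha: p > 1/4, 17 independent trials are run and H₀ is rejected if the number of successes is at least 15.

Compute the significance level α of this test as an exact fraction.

The Type I error probability is α = P(Y ≥ 15) computed under H₀, where Y ~ Binomial(17, 1/4).
Adding the binomial terms for j = 15 through 17 with p = 1/4 yields 319/4294967296.

319/4294967296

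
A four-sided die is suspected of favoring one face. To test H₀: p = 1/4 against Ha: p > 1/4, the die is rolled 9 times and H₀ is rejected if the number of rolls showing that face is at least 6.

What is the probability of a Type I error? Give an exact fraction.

655/65536

The Type I error probability is α = P(Y ≥ 6) computed under H₀, where Y ~ Binomial(9, 1/4).
Adding the binomial terms for j = 6 through 9 with p = 1/4 yields 655/65536.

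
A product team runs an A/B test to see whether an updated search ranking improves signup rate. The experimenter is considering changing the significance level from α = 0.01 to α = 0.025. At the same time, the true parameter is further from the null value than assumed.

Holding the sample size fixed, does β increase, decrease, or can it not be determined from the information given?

It decreases.

With a larger α the critical value moves toward the center, so more of the Ha sampling distribution lies in the rejection region. A larger true effect moves the Ha sampling distribution further from the H₀ critical value, making rejection more likely when Ha is true. Both changes push β in the same direction.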